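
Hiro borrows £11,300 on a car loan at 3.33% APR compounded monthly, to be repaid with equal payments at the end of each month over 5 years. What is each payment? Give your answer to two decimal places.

With 12 periods per year: i = 0.002775, n = 60.
PMT = 11300 / ( [1 − (1+0.002775)^(−60)] / 0.002775 ) = 11300 / 55.200698 = 204.7076

£204.71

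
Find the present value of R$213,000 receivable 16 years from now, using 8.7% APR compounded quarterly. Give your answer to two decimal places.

With 4 periods per year: i = 0.02175, n = 64.
PV = 213,000 / (1 + 0.02175)^64 = 213,000 / 3.963304 = 53,743.0407

R$53,743.04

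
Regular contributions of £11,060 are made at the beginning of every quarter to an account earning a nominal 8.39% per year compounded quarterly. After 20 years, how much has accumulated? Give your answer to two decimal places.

Periodic rate i = 0.0839/4 = 0.020975; n = 20 × 4 = 80 periods.
FV = PMT · [(1+i)^n − 1] / i × (1+i) = 11060 · 207.490363 = 2,294,843.4166
(annuity-due: payments at period start, so ×(1+i).)

£2,294,843.42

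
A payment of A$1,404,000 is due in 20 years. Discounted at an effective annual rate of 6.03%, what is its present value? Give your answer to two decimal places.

A$435,303.22

PV = FV·(1+i)^(−n) = 1,404,000 × 0.310045 = 435,303.2199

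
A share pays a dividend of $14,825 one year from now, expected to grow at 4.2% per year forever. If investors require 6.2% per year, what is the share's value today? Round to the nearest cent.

$741,250.00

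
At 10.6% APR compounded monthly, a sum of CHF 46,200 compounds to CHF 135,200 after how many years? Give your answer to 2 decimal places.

10.17 years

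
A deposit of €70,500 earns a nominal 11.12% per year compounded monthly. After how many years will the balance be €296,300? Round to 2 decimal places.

12.97 years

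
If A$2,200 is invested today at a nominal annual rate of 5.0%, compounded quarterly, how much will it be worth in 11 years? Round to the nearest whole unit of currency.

Periodic rate i = 0.05/4 = 0.0125; n = 11 × 4 = 44 periods.
2,200 × (1+0.0125)^44 = 2,200 × 1.727354 = 3,800.1793

A$3,800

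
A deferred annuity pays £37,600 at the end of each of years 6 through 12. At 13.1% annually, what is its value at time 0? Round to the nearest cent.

Value one period before first payment (t=5): 37600 × [1 − (1+0.131)^(−7)] / 0.131 = 37600 × 4.408879 = 165,773.8591
PV₀ = 165,773.8591 / (1+0.131)^5 = 165,773.8591 / 1.850602 = 89,578.3426

£89,578.34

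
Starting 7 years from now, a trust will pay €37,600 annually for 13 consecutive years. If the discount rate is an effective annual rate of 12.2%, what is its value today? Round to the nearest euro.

PV at t=6 (ordinary 13-year annuity): 37600 × a(13|0.122) = 37600 × 6.361312 = 239,185.3155
PV₀ = 239,185.3155 / (1+0.122)^6 = 239,185.3155 / 1.995065 = 119,888.4573

€119,888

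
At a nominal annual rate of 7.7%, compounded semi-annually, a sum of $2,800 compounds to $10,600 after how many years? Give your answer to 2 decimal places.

Periodic rate i = 0.077/2 = 0.0385.
n = ln(10600/2800) / ln(1+0.0385) = ln(3.78571) / 0.037777 = 35.2389 half-years
= 35.2389/2 years

17.62 years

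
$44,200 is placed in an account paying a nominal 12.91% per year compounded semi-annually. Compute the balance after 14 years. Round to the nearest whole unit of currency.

i = 0.1291/2 = 0.06455 per half-year; n = 14·2 = 28.
44,200 × (1+0.06455)^28 = 44,200 × 5.763016 = 254,725.2923

$254,725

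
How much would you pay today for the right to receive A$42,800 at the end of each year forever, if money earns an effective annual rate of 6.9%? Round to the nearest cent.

PV = PMT / i = 42800 / 0.069 = 620,289.8551

A$620,289.86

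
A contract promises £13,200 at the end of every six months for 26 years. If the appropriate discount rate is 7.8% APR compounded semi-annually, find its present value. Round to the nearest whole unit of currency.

£292,170

Periodic rate i = 0.078/2 = 0.039; n = 26 × 2 = 52 periods.
Annuity factor a(52|0.039) = 22.134097; PV = 13200 × 22.134097 = 292,170.0814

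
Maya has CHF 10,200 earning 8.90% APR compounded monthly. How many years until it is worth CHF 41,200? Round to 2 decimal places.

Periodic rate i = 0.089/12 = 0.00741667.
n = ln(41200/10200) / ln(1+0.00741667) = ln(4.03922) / 0.007389 = 188.9287 months
= 188.9287/12 years

15.74 years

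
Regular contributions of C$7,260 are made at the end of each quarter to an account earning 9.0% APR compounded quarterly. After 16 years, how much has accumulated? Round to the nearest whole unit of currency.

C$1,017,647

With 4 periods per year: i = 0.0225, n = 64.
FV = 7260 × [(1+0.0225)^64 − 1] / 0.0225 = 7260 × 140.171731 = 1,017,646.7658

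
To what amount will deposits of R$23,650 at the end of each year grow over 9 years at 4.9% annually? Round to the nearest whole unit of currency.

R$259,707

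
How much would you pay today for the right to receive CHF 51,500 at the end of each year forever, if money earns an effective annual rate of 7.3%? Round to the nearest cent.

PV = PMT / i = 51500 / 0.073 = 705,479.4521

CHF 705,479.45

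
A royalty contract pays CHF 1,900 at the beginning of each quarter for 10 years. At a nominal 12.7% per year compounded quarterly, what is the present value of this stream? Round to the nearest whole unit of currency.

Periodic rate i = 0.127/4 = 0.03175; n = 10 × 4 = 40 periods.
PV = 1900 × [1 − (1+0.03175)^(−40)] / 0.03175 × (1+i) = 1900 × 23.188164 = 44,057.5122
Payments are at the start of each period, so multiply by (1+i).

CHF 44,058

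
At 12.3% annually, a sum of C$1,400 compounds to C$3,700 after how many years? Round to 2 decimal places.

8.38 years

n = ln(3700/1400) / ln(1+0.123) = ln(2.64286) / 0.116004 = 8.3778 years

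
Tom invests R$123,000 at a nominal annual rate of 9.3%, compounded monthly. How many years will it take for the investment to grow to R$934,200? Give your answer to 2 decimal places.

21.89 years

Periodic rate i = 0.093/12 = 0.00775.
(1+i)^n = 934200/123000 = 7.59512, so n = ln 7.59512 / ln 1.00775 = 262.6262 months
= 262.6262/12 years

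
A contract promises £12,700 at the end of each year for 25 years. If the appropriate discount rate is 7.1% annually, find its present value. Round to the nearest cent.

PV = PMT · [1 − (1+i)^(−n)] / i = 12700 · 11.549350 = 146,676.7440

£146,676.74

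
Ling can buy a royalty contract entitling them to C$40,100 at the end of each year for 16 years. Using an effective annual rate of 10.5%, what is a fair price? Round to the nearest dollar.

C$304,608

PV = PMT · [1 − (1+i)^(−n)] / i = 40100 · 7.596221 = 304,608.4762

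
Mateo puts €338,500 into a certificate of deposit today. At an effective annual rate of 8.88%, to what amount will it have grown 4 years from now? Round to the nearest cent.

€475,719.68

338,500 × (1+0.0888)^4 = 338,500 × 1.405376 = 475,719.6841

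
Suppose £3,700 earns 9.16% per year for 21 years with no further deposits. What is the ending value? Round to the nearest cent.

FV = 3,700 × (1 + 0.0916)^21 = 23,309.6521

£23,309.65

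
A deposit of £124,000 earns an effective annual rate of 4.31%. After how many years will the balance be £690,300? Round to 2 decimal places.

n = ln(690300/124000) / ln(1+0.0431) = ln(5.56694) / 0.042197 = 40.6864 years

40.69 years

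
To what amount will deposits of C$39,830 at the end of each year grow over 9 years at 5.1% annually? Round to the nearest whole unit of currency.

FV = PMT · [(1+i)^n − 1] / i = 39830 · 11.072080 = 441,000.9490

C$441,001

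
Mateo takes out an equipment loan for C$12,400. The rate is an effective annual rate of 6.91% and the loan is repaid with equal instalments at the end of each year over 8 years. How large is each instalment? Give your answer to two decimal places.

C$2,069.36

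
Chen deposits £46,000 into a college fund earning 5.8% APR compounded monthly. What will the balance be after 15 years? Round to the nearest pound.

i = 0.058/12 = 0.00483333 per month; n = 15·12 = 180.
FV = 46,000 × (1 + 0.00483333)^180 = 109,568.0313

£109,568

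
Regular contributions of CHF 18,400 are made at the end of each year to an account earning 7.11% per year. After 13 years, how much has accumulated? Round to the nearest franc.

FV = PMT · [(1+i)^n − 1] / i = 18400 · 20.284821 = 373,240.6995

CHF 373,241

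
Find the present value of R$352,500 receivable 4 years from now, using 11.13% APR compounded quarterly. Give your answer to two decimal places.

i = 0.1113/4 = 0.027825 per quarter; n = 4·4 = 16.
PV = FV·(1+i)^(−n) = 352,500 × 0.644604 = 227,223.0007

R$227,223.00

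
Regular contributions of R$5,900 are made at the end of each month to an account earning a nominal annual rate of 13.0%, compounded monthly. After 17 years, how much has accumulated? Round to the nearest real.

i = 0.13/12 = 0.0108333 per month; n = 17·12 = 204.
FV = PMT · [(1+i)^n − 1] / i = 5900 · 739.201542 = 4,361,289.0998

R$4,361,289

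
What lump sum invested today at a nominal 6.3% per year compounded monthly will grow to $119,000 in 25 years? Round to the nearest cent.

Periodic rate i = 0.063/12 = 0.00525; n = 25 × 12 = 300 periods.
Discount factor = (1+0.00525)^(−300) = 0.207862; PV = 119,000 × 0.207862 = 24,735.5988

$24,735.60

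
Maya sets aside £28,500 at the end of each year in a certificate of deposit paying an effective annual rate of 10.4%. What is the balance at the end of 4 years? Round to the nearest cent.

FV = 28500 × [(1+0.104)^4 − 1] / 0.104 = 28500 × 4.668389 = 133,049.0826

£133,049.08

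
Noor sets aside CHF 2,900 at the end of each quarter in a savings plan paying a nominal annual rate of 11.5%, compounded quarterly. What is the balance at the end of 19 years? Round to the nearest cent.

i = 0.115/4 = 0.02875 per quarter; n = 19·4 = 76.
Accumulation factor s(76|0.02875) = 265.071922; FV = 2900 × 265.071922 = 768,708.5747

CHF 768,708.57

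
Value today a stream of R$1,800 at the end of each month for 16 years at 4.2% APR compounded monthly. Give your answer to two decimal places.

R$251,338.78

i = 0.042/12 = 0.0035 per month; n = 16·12 = 192.
PV = PMT · [1 − (1+i)^(−n)] / i = 1800 · 139.632656 = 251,338.7806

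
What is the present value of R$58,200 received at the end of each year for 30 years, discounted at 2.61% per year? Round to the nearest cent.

R$1,200,466.84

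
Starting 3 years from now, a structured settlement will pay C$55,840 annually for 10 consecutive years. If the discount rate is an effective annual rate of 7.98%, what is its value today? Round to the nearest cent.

Value one period before first payment (t=2): 55840 × [1 − (1+0.0798)^(−10)] / 0.0798 = 55840 × 6.716139 = 375,029.1876
Discount back 2 years: 375,029.1876 × (1+0.0798)^(−2) = 375,029.1876 × 0.857656 = 321,646.1984

C$321,646.20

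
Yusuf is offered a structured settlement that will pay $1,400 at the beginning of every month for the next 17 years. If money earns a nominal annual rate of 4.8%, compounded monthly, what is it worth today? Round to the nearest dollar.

With 12 periods per year: i = 0.004, n = 204.
PV = 1400 × [1 − (1+0.004)^(−204)] / 0.004 × (1+i) = 1400 × 139.827772 = 195,758.8812
(annuity-due: payments at period start, so ×(1+i).)

$195,759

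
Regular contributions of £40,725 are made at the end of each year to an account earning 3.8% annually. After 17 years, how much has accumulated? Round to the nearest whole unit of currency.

FV = PMT · [(1+i)^n − 1] / i = 40725 · 23.294460 = 948,666.8934

£948,667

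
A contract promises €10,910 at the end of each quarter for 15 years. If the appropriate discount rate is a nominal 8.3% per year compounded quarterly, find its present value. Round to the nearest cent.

€372,447.41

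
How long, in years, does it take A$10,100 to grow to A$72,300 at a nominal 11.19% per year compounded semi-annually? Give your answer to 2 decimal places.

Periodic rate i = 0.1119/2 = 0.05595.
(1+i)^n = 72300/10100 = 7.15842, so n = ln 7.15842 / ln 1.05595 = 36.1546 half-years
= 36.1546/2 years

18.08 years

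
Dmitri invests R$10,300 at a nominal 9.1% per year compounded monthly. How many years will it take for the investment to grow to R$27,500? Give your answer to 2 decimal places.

10.83 years

Periodic rate i = 0.091/12 = 0.00758333.
(1+i)^n = 27500/10300 = 2.66990, so n = ln 2.66990 / ln 1.00758 = 129.9905 months
= 129.9905/12 years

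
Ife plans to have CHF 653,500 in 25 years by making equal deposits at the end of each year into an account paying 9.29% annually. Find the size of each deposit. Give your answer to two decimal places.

CHF 7,389.87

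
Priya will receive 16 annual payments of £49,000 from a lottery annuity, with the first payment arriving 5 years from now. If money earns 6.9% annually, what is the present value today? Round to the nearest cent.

PV at t=4 (ordinary 16-year annuity): 49000 × a(16|0.069) = 49000 × 9.509562 = 465,968.5166
PV₀ = 465,968.5166 / (1+0.069)^4 = 465,968.5166 / 1.305903 = 356,817.1775

£356,817.18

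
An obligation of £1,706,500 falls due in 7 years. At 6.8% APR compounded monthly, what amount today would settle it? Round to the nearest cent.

£1,061,611.55

i = 0.068/12 = 0.00566667 per month; n = 7·12 = 84.
PV = FV·(1+i)^(−n) = 1,706,500 × 0.622099 = 1,061,611.5488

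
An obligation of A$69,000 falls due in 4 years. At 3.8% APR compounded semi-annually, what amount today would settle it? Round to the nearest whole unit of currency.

A$59,355

With 2 periods per year: i = 0.019, n = 8.
PV = FV·(1+i)^(−n) = 69,000 × 0.860214 = 59,354.7689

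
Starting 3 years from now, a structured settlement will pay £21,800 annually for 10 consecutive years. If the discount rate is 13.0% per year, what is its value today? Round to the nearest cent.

£92,640.07

Value one period before first payment (t=2): 21800 × [1 − (1+0.13)^(−10)] / 0.13 = 21800 × 5.426243 = 118,292.1078
PV₀ = 118,292.1078 / (1+0.13)^2 = 118,292.1078 / 1.276900 = 92,640.0719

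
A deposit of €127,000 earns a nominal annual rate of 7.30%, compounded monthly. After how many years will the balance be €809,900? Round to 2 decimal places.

Periodic rate i = 0.073/12 = 0.00608333.
n = ln(809900/127000) / ln(1+0.00608333) = ln(6.37717) / 0.006065 = 305.4827 months
= 305.4827/12 years

25.46 years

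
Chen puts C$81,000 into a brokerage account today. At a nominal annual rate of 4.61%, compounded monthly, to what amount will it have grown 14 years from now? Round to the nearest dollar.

i = 0.0461/12 = 0.00384167 per month; n = 14·12 = 168.
FV = PV·(1+i)^n = 81,000 × 1.904393 = 154,255.8542

C$154,256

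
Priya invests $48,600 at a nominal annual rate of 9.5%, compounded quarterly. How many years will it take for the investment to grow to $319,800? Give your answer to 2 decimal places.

Periodic rate i = 0.095/4 = 0.02375.
n = ln(319800/48600) / ln(1+0.02375) = ln(6.58025) / 0.023472 = 80.2677 quarters
= 80.2677/4 years

20.07 years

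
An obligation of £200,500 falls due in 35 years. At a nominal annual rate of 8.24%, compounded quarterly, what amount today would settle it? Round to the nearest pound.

i = 0.0824/4 = 0.0206 per quarter; n = 35·4 = 140.
PV = FV·(1+i)^(−n) = 200,500 × 0.057573 = 11,543.4445

£11,543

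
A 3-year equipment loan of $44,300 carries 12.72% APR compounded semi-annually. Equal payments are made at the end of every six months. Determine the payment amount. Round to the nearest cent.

$9,111.12

Periodic rate i = 0.1272/2 = 0.0636; n = 3 × 2 = 6 periods.
PMT = 44300 / ( [1 − (1+0.0636)^(−6)] / 0.0636 ) = 44300 / 4.862193 = 9,111.1152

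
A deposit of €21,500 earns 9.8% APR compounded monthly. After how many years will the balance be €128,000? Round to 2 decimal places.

18.28 years

Periodic rate i = 0.098/12 = 0.00816667.
(1+i)^n = 128000/21500 = 5.95349, so n = ln 5.95349 / ln 1.00817 = 219.3370 months
= 219.3370/12 years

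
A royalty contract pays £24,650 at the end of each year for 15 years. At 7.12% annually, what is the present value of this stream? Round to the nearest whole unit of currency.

£222,818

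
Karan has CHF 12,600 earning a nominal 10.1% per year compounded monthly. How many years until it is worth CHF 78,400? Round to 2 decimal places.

18.18 years

Periodic rate i = 0.101/12 = 0.00841667.
n = ln(78400/12600) / ln(1+0.00841667) = ln(6.22222) / 0.008381 = 218.1160 months
= 218.1160/12 years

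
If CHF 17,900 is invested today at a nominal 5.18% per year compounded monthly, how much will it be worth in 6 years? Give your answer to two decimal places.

i = 0.0518/12 = 0.00431667 per month; n = 6·12 = 72.
17,900 × (1+0.00431667)^72 = 17,900 × 1.363604 = 24,408.5096

CHF 24,408.51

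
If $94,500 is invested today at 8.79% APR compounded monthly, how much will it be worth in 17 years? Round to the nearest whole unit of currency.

$418,825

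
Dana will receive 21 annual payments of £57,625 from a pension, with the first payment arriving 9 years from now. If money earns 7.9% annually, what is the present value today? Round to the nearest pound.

£316,600

PV at t=8 (ordinary 21-year annuity): 57625 × a(21|0.079) = 57625 × 10.094201 = 581,678.3320
PV₀ = 581,678.3320 / (1+0.079)^8 = 581,678.3320 / 1.837264 = 316,600.3049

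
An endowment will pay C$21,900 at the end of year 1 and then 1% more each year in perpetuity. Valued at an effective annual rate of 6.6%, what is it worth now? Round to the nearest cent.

PV = D₁/(r − g) = 21900/(0.066 − 0.01) = 391,071.4286

C$391,071.43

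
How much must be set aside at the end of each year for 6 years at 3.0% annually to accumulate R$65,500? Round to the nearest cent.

PMT = 65500 / ( [(1+0.03)^6 − 1] / 0.03 ) = 65500 / 6.468410 = 10,126.1363

R$10,126.14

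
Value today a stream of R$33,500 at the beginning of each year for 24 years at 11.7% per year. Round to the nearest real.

R$297,353

Annuity factor a(24|0.117) × (1+i) = 8.876211; PV = 33500 × 8.876211 = 297,353.0845
Payments are at the start of each period, so multiply by (1+i).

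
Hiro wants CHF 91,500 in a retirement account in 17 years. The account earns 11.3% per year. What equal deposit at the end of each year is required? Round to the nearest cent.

PMT = 91500 / ( [(1+0.113)^17 − 1] / 0.113 ) = 91500 / 45.768890 = 1,999.1746

CHF 1,999.17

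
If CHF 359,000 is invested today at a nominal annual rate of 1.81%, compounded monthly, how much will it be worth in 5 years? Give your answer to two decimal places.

CHF 392,978.23

i = 0.0181/12 = 0.00150833 per month; n = 5·12 = 60.
FV = 359,000 × (1 + 0.00150833)^60 = 392,978.2257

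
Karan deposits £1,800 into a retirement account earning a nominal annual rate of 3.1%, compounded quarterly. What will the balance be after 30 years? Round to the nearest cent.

Periodic rate i = 0.031/4 = 0.00775; n = 30 × 4 = 120 periods.
1,800 × (1+0.00775)^120 = 1,800 × 2.525439 = 4,545.7895

£4,545.79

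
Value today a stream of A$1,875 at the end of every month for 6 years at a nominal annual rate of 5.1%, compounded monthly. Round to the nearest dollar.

Periodic rate i = 0.051/12 = 0.00425; n = 6 × 12 = 72 periods.
PV = PMT · [1 − (1+i)^(−n)] / i = 1875 · 61.914292 = 116,089.2982

A$116,089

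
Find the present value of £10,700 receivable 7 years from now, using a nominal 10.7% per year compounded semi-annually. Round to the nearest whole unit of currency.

i = 0.107/2 = 0.0535 per half-year; n = 7·2 = 14.
Discount factor = (1+0.0535)^(−14) = 0.482077; PV = 10,700 × 0.482077 = 5,158.2242

£5,158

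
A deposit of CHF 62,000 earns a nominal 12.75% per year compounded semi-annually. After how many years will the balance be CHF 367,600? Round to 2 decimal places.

Periodic rate i = 0.1275/2 = 0.06375.
(1+i)^n = 367600/62000 = 5.92903, so n = ln 5.92903 / ln 1.06375 = 28.8002 half-years
= 28.8002/2 years

14.40 years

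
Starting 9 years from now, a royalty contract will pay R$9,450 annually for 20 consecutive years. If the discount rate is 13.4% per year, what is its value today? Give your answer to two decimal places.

R$23,703.03

PV at t=8 (ordinary 20-year annuity): 9450 × a(20|0.134) = 9450 × 6.859247 = 64,819.8799
PV₀ = 64,819.8799 / (1+0.134)^8 = 64,819.8799 / 2.734667 = 23,703.0256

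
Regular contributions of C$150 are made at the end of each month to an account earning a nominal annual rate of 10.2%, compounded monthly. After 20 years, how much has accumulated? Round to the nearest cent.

C$116,904.57

Periodic rate i = 0.102/12 = 0.0085; n = 20 × 12 = 240 periods.
Accumulation factor s(240|0.0085) = 779.363770; FV = 150 × 779.363770 = 116,904.5655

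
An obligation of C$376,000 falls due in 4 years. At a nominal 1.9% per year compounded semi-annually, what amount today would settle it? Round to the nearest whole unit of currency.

C$348,608

i = 0.019/2 = 0.0095 per half-year; n = 4·2 = 8.
Discount factor = (1+0.0095)^(−8) = 0.927149; PV = 376,000 × 0.927149 = 348,607.9273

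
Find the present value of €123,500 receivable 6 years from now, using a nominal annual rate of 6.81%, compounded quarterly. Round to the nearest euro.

€82,358

Periodic rate i = 0.0681/4 = 0.017025; n = 6 × 4 = 24 periods.
PV = 123,500 / (1 + 0.017025)^24 = 123,500 / 1.499544 = 82,358.3941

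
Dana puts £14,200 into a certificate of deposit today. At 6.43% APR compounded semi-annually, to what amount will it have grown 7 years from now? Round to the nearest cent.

i = 0.0643/2 = 0.03215 per half-year; n = 7·2 = 14.
FV = PV·(1+i)^n = 14,200 × 1.557397 = 22,115.0426

£22,115.04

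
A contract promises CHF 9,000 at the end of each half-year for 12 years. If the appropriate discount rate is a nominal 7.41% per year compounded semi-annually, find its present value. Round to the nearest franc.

With 2 periods per year: i = 0.03705, n = 24.
Annuity factor a(24|0.03705) = 15.718083; PV = 9000 × 15.718083 = 141,462.7499

CHF 141,463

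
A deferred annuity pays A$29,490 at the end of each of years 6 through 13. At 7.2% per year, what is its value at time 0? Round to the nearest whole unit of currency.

PV at t=5 (ordinary 8-year annuity): 29490 × a(8|0.072) = 29490 × 5.925293 = 174,736.8868
PV₀ = 174,736.8868 / (1+0.072)^5 = 174,736.8868 / 1.415709 = 123,427.1403

A$123,427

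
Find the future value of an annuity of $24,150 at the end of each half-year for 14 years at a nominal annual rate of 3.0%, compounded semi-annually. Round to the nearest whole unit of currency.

i = 0.03/2 = 0.015 per half-year; n = 14·2 = 28.
Accumulation factor s(28|0.015) = 34.481479; FV = 24150 × 34.481479 = 832,727.7100

$832,728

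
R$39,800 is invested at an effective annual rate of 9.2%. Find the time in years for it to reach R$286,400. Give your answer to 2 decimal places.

n = ln(286400/39800) / ln(1+0.092) = ln(7.19598) / 0.088011 = 22.4236 years

22.42 years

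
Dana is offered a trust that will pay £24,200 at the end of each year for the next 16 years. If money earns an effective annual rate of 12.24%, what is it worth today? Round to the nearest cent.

PV = 24200 × [1 − (1+0.1224)^(−16)] / 0.1224 = 24200 × 6.882112 = 166,547.1105

£166,547.11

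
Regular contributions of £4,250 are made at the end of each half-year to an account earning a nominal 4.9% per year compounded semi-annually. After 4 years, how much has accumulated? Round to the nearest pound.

£37,063

i = 0.049/2 = 0.0245 per half-year; n = 4·2 = 8.
Accumulation factor s(8|0.0245) = 8.720664; FV = 4250 × 8.720664 = 37,062.8214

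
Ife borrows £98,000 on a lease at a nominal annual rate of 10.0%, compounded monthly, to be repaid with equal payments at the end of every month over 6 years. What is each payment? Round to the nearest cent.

With 12 periods per year: i = 0.00833333, n = 72.
PMT = 98000 / ( [1 − (1+0.00833333)^(−72)] / 0.00833333 ) = 98000 / 53.978665 = 1,815.5321

£1,815.53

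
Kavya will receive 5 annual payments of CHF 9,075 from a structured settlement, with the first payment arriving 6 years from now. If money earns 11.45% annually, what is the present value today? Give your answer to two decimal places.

CHF 19,287.10

PV at t=5 (ordinary 5-year annuity): 9075 × a(5|0.1145) = 9075 × 3.654438 = 33,164.0255
PV₀ = 33,164.0255 / (1+0.1145)^5 = 33,164.0255 / 1.719493 = 19,287.0975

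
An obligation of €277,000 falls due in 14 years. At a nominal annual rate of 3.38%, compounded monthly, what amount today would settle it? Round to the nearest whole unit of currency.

€172,687

With 12 periods per year: i = 0.00281667, n = 168.
PV = FV·(1+i)^(−n) = 277,000 × 0.623420 = 172,687.3408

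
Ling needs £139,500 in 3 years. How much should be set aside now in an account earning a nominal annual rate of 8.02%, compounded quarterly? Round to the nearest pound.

£109,930

Periodic rate i = 0.0802/4 = 0.02005; n = 3 × 4 = 12 periods.
PV = 139,500 / (1 + 0.02005)^12 = 139,500 / 1.268988 = 109,930.1158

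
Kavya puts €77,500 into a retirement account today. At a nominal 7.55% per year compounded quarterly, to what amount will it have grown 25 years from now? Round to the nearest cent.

€502,796.58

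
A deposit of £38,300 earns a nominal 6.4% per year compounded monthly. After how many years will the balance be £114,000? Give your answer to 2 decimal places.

Periodic rate i = 0.064/12 = 0.00533333.
n = ln(114000/38300) / ln(1+0.00533333) = ln(2.97650) / 0.005319 = 205.0602 months
= 205.0602/12 years

17.09 years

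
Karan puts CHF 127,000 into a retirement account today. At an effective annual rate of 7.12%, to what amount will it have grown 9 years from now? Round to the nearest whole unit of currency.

CHF 235,852

127,000 × (1+0.0712)^9 = 127,000 × 1.857099 = 235,851.5838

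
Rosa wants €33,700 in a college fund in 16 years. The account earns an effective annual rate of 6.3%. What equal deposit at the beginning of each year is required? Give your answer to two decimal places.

€1,204.73

PMT = 33700 / ( [(1+0.063)^16 − 1] / 0.063 × (1+i) ) = 33700 / 27.973112 = 1,204.7283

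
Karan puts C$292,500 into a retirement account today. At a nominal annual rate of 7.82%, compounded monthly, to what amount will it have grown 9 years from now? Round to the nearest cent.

With 12 periods per year: i = 0.00651667, n = 108.
FV = PV·(1+i)^n = 292,500 × 2.016809 = 589,916.7150

C$589,916.72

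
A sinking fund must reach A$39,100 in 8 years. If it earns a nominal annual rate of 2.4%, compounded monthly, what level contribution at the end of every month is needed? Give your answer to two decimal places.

Periodic rate i = 0.024/12 = 0.002; n = 8 × 12 = 96 periods.
FV-annuity factor = 105.719104; PMT = 39100 / 105.719104 = 369.8480

A$369.85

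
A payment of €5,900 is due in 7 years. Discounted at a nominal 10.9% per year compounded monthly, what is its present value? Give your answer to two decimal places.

i = 0.109/12 = 0.00908333 per month; n = 7·12 = 84.
PV = 5,900 / (1 + 0.00908333)^84 = 5,900 / 2.137326 = 2,760.4585

€2,760.46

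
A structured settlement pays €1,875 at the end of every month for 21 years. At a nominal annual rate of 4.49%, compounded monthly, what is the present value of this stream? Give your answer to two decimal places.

€305,587.77

i = 0.0449/12 = 0.00374167 per month; n = 21·12 = 252.
Annuity factor a(252|0.00374167) = 162.980145; PV = 1875 × 162.980145 = 305,587.7712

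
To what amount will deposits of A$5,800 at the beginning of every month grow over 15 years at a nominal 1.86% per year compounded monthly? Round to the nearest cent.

Periodic rate i = 0.0186/12 = 0.00155; n = 15 × 12 = 180 periods.
FV = PMT · [(1+i)^n − 1] / i × (1+i) = 5800 · 207.754981 = 1,204,978.8907
(Beginning-of-period payments → annuity-due factor ×(1+i).)

A$1,204,978.89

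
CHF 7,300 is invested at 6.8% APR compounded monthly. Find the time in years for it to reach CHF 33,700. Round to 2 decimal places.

22.56 years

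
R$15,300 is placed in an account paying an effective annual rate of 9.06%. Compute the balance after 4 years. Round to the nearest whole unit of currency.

FV = PV·(1+i)^n = 15,300 × 1.414692 = 21,644.7914

R$21,645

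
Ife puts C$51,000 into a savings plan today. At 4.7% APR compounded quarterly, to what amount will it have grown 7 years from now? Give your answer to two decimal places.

With 4 periods per year: i = 0.01175, n = 28.
FV = PV·(1+i)^n = 51,000 × 1.386915 = 70,732.6846

C$70,732.68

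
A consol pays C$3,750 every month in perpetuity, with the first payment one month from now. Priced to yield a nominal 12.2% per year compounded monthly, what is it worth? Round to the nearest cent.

C$368,852.46

Periodic rate i = 0.122/12 = 0.0101667.
PV = PMT / i = 3750 / 0.0101667 = 368,852.4590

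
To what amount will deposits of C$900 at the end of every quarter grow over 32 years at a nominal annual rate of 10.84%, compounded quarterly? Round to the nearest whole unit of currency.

Periodic rate i = 0.1084/4 = 0.0271; n = 32 × 4 = 128 periods.
FV = PMT · [(1+i)^n − 1] / i = 900 · 1094.092975 = 984,683.6778

C$984,684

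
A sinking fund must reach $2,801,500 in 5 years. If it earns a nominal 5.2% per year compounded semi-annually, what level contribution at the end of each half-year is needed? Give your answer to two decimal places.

$248,913.17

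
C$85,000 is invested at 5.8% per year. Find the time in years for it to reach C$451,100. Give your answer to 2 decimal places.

29.60 years

(1+i)^n = 451100/85000 = 5.30706, so n = ln 5.30706 / ln 1.058 = 29.6032 years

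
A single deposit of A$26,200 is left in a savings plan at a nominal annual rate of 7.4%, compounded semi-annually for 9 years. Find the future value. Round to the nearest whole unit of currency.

With 2 periods per year: i = 0.037, n = 18.
26,200 × (1+0.037)^18 = 26,200 × 1.923170 = 50,387.0470

A$50,387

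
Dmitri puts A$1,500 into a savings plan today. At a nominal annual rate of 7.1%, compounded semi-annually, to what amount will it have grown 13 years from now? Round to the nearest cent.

Periodic rate i = 0.071/2 = 0.0355; n = 13 × 2 = 26 periods.
1,500 × (1+0.0355)^26 = 1,500 × 2.476867 = 3,715.3005

A$3,715.30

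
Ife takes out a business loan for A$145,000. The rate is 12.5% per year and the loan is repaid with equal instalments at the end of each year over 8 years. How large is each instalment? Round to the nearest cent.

A$29,700.67

Annuity-PV factor = 4.882045; PMT = 145000 / 4.882045 = 29,700.6669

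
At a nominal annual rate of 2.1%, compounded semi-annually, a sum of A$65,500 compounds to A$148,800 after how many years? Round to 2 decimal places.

Periodic rate i = 0.021/2 = 0.0105.
(1+i)^n = 148800/65500 = 2.27176, so n = ln 2.27176 / ln 1.0105 = 78.5575 half-years
= 78.5575/2 years

39.28 years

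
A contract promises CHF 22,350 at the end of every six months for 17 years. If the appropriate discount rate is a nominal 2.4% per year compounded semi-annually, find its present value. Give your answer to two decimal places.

CHF 620,965.32

i = 0.024/2 = 0.012 per half-year; n = 17·2 = 34.
PV = 22350 × [1 − (1+0.012)^(−34)] / 0.012 = 22350 × 27.783683 = 620,965.3171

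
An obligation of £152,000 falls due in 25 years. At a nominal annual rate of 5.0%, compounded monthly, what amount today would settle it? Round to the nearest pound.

Periodic rate i = 0.05/12 = 0.00416667; n = 25 × 12 = 300 periods.
PV = 152,000 / (1 + 0.00416667)^300 = 152,000 / 3.481290 = 43,661.9702

£43,662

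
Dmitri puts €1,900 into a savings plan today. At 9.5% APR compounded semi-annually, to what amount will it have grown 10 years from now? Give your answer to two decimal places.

€4,806.56

i = 0.095/2 = 0.0475 per half-year; n = 10·2 = 20.
1,900 × (1+0.0475)^20 = 1,900 × 2.529768 = 4,806.5585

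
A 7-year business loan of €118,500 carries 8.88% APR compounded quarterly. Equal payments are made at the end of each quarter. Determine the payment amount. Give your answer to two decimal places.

€5,728.24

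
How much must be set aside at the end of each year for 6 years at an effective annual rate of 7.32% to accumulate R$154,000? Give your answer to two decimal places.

PMT = 154000 / ( [(1+0.0732)^6 − 1] / 0.0732 ) = 154000 / 7.211223 = 21,355.6023

R$21,355.60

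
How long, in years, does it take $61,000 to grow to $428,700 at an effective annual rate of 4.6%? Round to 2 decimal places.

(1+i)^n = 428700/61000 = 7.02787, so n = ln 7.02787 / ln 1.046 = 43.3564 years

43.36 years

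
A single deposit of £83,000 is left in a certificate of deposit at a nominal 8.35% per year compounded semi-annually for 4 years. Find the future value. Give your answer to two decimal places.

£115,129.38

With 2 periods per year: i = 0.04175, n = 8.
83,000 × (1+0.04175)^8 = 83,000 × 1.387101 = 115,129.3799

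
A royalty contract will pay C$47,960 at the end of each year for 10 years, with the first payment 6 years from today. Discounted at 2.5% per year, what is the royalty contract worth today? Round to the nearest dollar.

C$370,997

PV at t=5 (ordinary 10-year annuity): 47960 × a(10|0.025) = 47960 × 8.752064 = 419,748.9861
PV₀ = 419,748.9861 / (1+0.025)^5 = 419,748.9861 / 1.131408 = 370,996.9411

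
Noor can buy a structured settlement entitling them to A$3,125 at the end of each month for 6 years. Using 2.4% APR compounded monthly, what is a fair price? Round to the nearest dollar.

With 12 periods per year: i = 0.002, n = 72.
PV = PMT · [1 − (1+i)^(−n)] / i = 3125 · 66.993861 = 209,355.8143

A$209,356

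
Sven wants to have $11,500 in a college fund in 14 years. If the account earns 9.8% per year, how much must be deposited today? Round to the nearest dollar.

Discount factor = (1+0.098)^(−14) = 0.270127; PV = 11,500 × 0.270127 = 3,106.4551

$3,106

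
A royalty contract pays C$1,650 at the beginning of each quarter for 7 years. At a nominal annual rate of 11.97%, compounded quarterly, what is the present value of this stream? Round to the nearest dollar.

C$31,917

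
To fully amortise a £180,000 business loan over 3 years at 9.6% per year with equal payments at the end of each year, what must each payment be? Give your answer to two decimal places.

PMT = 180000 / ( [1 − (1+0.096)^(−3)] / 0.096 ) = 180000 / 2.504469 = 71,871.5099

£71,871.51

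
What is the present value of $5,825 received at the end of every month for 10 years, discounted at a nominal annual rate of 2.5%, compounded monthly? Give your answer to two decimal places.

$617,906.66

With 12 periods per year: i = 0.00208333, n = 120.
Annuity factor a(120|0.00208333) = 106.078396; PV = 5825 × 106.078396 = 617,906.6589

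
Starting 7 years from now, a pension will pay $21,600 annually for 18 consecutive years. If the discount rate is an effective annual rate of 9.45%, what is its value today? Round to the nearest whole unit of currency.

Value one period before first payment (t=6): 21600 × [1 − (1+0.0945)^(−18)] / 0.0945 = 21600 × 8.499034 = 183,579.1326
PV₀ = 183,579.1326 / (1+0.0945)^6 = 183,579.1326 / 1.719074 = 106,789.5405

$106,790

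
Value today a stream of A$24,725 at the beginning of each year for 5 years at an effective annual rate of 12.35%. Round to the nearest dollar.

PV = 24725 × [1 − (1+0.1235)^(−5)] / 0.1235 × (1+i) = 24725 × 4.015095 = 99,273.2216
Payments are at the start of each period, so multiply by (1+i).

A$99,273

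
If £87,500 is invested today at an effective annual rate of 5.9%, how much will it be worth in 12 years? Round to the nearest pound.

FV = 87,500 × (1 + 0.059)^12 = 174,084.2875

£174,084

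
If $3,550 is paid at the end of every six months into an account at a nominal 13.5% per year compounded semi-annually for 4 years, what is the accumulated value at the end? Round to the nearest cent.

$36,095.98

With 2 periods per year: i = 0.0675, n = 8.
FV = PMT · [(1+i)^n − 1] / i = 3550 · 10.167881 = 36,095.9769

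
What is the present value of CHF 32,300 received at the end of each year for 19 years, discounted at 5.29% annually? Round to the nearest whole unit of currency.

CHF 381,293

PV = 32300 × [1 − (1+0.0529)^(−19)] / 0.0529 = 32300 × 11.804726 = 381,292.6599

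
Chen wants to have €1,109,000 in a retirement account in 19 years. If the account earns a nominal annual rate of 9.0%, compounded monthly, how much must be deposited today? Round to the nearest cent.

€201,864.08

With 12 periods per year: i = 0.0075, n = 228.
PV = 1,109,000 / (1 + 0.0075)^228 = 1,109,000 / 5.493796 = 201,864.0809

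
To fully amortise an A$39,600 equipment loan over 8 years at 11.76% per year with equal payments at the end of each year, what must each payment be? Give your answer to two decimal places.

A$7,904.86

Annuity-PV factor = 5.009573; PMT = 39600 / 5.009573 = 7,904.8649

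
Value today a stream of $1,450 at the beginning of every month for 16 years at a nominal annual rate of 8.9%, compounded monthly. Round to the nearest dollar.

With 12 periods per year: i = 0.00741667, n = 192.
PV = 1450 × [1 − (1+0.00741667)^(−192)] / 0.00741667 × (1+i) = 1450 × 102.957872 = 149,288.9144
(annuity-due: payments at period start, so ×(1+i).)

$149,289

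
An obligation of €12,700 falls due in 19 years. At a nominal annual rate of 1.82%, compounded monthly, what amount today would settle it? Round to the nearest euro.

€8,990

Periodic rate i = 0.0182/12 = 0.00151667; n = 19 × 12 = 228 periods.
Discount factor = (1+0.00151667)^(−228) = 0.707839; PV = 12,700 × 0.707839 = 8,989.5605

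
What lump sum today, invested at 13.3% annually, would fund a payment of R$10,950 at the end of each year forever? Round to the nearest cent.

R$82,330.83

PV = PMT / i = 10950 / 0.133 = 82,330.8271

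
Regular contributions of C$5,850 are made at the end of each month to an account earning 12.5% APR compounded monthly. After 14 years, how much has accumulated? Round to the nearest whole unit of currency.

C$2,641,063

i = 0.125/12 = 0.0104167 per month; n = 14·12 = 168.
Accumulation factor s(168|0.0104167) = 451.463840; FV = 5850 × 451.463840 = 2,641,063.4627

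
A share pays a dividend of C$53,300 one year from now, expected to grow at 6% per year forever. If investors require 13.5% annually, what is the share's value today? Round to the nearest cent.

PV = D₁/(r − g) = 53300/(0.135 − 0.06) = 710,666.6667

C$710,666.67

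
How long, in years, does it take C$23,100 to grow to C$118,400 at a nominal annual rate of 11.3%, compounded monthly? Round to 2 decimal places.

Periodic rate i = 0.113/12 = 0.00941667.
n = ln(118400/23100) / ln(1+0.00941667) = ln(5.12554) / 0.009373 = 174.3630 months
= 174.3630/12 years

14.53 years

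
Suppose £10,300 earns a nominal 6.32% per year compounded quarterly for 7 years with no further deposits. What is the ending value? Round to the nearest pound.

£15,976

i = 0.0632/4 = 0.0158 per quarter; n = 7·4 = 28.
10,300 × (1+0.0158)^28 = 10,300 × 1.551064 = 15,975.9636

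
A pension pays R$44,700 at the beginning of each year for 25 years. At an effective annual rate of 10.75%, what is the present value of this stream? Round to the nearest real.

Annuity factor a(25|0.1075) × (1+i) = 9.500016; PV = 44700 × 9.500016 = 424,650.7218
(annuity-due: payments at period start, so ×(1+i).)

R$424,651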